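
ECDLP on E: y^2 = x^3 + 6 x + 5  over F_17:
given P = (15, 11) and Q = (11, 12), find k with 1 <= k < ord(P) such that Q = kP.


Enumerate multiples of P until we hit Q = (11, 12):
  1P = (15, 11)
  2P = (2, 12)
  3P = (16, 10)
  4P = (4, 12)
  5P = (7, 13)
  6P = (11, 5)
  7P = (6, 11)
  8P = (13, 6)
  9P = (8, 15)
  10P = (3, 4)
  11P = (3, 13)
  12P = (8, 2)
  13P = (13, 11)
  14P = (6, 6)
  15P = (11, 12)
Match found at i = 15.

k = 15


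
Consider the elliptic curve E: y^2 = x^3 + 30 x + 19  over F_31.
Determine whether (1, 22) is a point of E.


Check whether y^2 = x^3 + 30 x + 19 (mod 31) for (x, y) = (1, 22).
LHS: y^2 = 22^2 mod 31 = 19
RHS: x^3 + 30 x + 19 = 1^3 + 30*1 + 19 mod 31 = 19
LHS = RHS

Yes, on the curve


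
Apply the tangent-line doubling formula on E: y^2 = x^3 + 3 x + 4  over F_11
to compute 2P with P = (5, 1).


Doubling: s = (3 x1^2 + a) / (2 y1)
s = (3*5^2 + 3) / (2*1) mod 11 = 6
x3 = s^2 - 2 x1 mod 11 = 6^2 - 2*5 = 4
y3 = s (x1 - x3) - y1 mod 11 = 6 * (5 - 4) - 1 = 5

2P = (4, 5)


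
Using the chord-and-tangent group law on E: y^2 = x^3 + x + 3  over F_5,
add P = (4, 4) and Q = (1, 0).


P != Q, so use the chord formula.
s = (y2 - y1) / (x2 - x1) = (1) / (2) mod 5 = 3
x3 = s^2 - x1 - x2 mod 5 = 3^2 - 4 - 1 = 4
y3 = s (x1 - x3) - y1 mod 5 = 3 * (4 - 4) - 4 = 1

P + Q = (4, 1)


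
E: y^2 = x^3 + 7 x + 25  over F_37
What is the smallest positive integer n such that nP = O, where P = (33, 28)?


Compute successive multiples of P until we hit O:
  1P = (33, 28)
  2P = (9, 22)
  3P = (2, 26)
  4P = (35, 22)
  5P = (15, 29)
  6P = (30, 15)
  7P = (1, 12)
  8P = (31, 10)
  ... (continuing to 21P)
  21P = O

ord(P) = 21


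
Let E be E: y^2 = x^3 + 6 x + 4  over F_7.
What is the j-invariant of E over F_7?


Delta = -16(4 a^3 + 27 b^2) mod 7 = 5
-1728 * (4 a)^3 = -1728 * (4*6)^3 mod 7 = 6
j = 6 * 5^(-1) mod 7 = 4

j = 4 (mod 7)


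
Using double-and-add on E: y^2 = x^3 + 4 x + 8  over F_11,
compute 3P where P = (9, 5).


k = 3 = 11_2 (binary, LSB first: 11)
Double-and-add from P = (9, 5):
  bit 0 = 1: acc = O + (9, 5) = (9, 5)
  bit 1 = 1: acc = (9, 5) + (7, 7) = (7, 4)

3P = (7, 4)


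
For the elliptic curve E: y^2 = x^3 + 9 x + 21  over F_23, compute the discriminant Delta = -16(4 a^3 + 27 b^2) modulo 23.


4 a^3 + 27 b^2 = 4*9^3 + 27*21^2 = 2916 + 11907 = 14823
Delta = -16 * (14823) = -237168
Delta mod 23 = 8

Delta = 8 (mod 23)


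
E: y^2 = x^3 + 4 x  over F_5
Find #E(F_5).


For each x in F_5, count y with y^2 = x^3 + 4 x + 0 mod 5:
  x = 0: RHS = 0, y in [0]  -> 1 point(s)
  x = 1: RHS = 0, y in [0]  -> 1 point(s)
  x = 2: RHS = 1, y in [1, 4]  -> 2 point(s)
  x = 3: RHS = 4, y in [2, 3]  -> 2 point(s)
  x = 4: RHS = 0, y in [0]  -> 1 point(s)
Affine points: 7. Add the point at infinity: total = 8.

#E(F_5) = 8


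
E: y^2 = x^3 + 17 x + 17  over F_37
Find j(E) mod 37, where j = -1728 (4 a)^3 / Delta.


Delta = -16(4 a^3 + 27 b^2) mod 37 = 21
-1728 * (4 a)^3 = -1728 * (4*17)^3 mod 37 = 29
j = 29 * 21^(-1) mod 37 = 19

j = 19 (mod 37)


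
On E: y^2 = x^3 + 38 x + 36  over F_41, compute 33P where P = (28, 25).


k = 33 = 100001_2 (binary, LSB first: 100001)
Double-and-add from P = (28, 25):
  bit 0 = 1: acc = O + (28, 25) = (28, 25)
  bit 1 = 0: acc unchanged = (28, 25)
  bit 2 = 0: acc unchanged = (28, 25)
  bit 3 = 0: acc unchanged = (28, 25)
  bit 4 = 0: acc unchanged = (28, 25)
  bit 5 = 1: acc = (28, 25) + (14, 14) = (22, 9)

33P = (22, 9)


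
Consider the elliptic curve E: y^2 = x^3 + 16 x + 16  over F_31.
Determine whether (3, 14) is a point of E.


Check whether y^2 = x^3 + 16 x + 16 (mod 31) for (x, y) = (3, 14).
LHS: y^2 = 14^2 mod 31 = 10
RHS: x^3 + 16 x + 16 = 3^3 + 16*3 + 16 mod 31 = 29
LHS != RHS

No, not on the curve


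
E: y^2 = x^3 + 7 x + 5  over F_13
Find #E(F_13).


For each x in F_13, count y with y^2 = x^3 + 7 x + 5 mod 13:
  x = 1: RHS = 0, y in [0]  -> 1 point(s)
  x = 2: RHS = 1, y in [1, 12]  -> 2 point(s)
  x = 3: RHS = 1, y in [1, 12]  -> 2 point(s)
  x = 5: RHS = 9, y in [3, 10]  -> 2 point(s)
  x = 6: RHS = 3, y in [4, 9]  -> 2 point(s)
  x = 8: RHS = 1, y in [1, 12]  -> 2 point(s)
  x = 9: RHS = 4, y in [2, 11]  -> 2 point(s)
  x = 10: RHS = 9, y in [3, 10]  -> 2 point(s)
  x = 11: RHS = 9, y in [3, 10]  -> 2 point(s)
  x = 12: RHS = 10, y in [6, 7]  -> 2 point(s)
Affine points: 19. Add the point at infinity: total = 20.

#E(F_13) = 20


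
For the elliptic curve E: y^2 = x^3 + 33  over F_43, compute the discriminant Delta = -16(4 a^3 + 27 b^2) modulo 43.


4 a^3 + 27 b^2 = 4*0^3 + 27*33^2 = 0 + 29403 = 29403
Delta = -16 * (29403) = -470448
Delta mod 43 = 15

Delta = 15 (mod 43)


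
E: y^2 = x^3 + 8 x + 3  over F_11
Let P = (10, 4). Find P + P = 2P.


Doubling: s = (3 x1^2 + a) / (2 y1)
s = (3*10^2 + 8) / (2*4) mod 11 = 0
x3 = s^2 - 2 x1 mod 11 = 0^2 - 2*10 = 2
y3 = s (x1 - x3) - y1 mod 11 = 0 * (10 - 2) - 4 = 7

2P = (2, 7)


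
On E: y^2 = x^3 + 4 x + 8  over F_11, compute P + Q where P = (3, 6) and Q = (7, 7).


P != Q, so use the chord formula.
s = (y2 - y1) / (x2 - x1) = (1) / (4) mod 11 = 3
x3 = s^2 - x1 - x2 mod 11 = 3^2 - 3 - 7 = 10
y3 = s (x1 - x3) - y1 mod 11 = 3 * (3 - 10) - 6 = 6

P + Q = (10, 6)


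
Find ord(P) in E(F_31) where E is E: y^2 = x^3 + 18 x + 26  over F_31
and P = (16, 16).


Compute successive multiples of P until we hit O:
  1P = (16, 16)
  2P = (27, 18)
  3P = (28, 10)
  4P = (26, 20)
  5P = (9, 24)
  6P = (13, 16)
  7P = (2, 15)
  8P = (10, 11)
  ... (continuing to 17P)
  17P = O

ord(P) = 17


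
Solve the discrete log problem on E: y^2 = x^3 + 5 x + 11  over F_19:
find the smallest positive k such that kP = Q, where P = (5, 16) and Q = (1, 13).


Enumerate multiples of P until we hit Q = (1, 13):
  1P = (5, 16)
  2P = (1, 13)
Match found at i = 2.

k = 2


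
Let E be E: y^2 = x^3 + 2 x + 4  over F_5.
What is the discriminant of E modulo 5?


4 a^3 + 27 b^2 = 4*2^3 + 27*4^2 = 32 + 432 = 464
Delta = -16 * (464) = -7424
Delta mod 5 = 1

Delta = 1 (mod 5)


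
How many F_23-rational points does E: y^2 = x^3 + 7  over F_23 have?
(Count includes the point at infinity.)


For each x in F_23, count y with y^2 = x^3 + 0 x + 7 mod 23:
  x = 1: RHS = 8, y in [10, 13]  -> 2 point(s)
  x = 4: RHS = 2, y in [5, 18]  -> 2 point(s)
  x = 6: RHS = 16, y in [4, 19]  -> 2 point(s)
  x = 8: RHS = 13, y in [6, 17]  -> 2 point(s)
  x = 9: RHS = 0, y in [0]  -> 1 point(s)
  x = 10: RHS = 18, y in [8, 15]  -> 2 point(s)
  x = 11: RHS = 4, y in [2, 21]  -> 2 point(s)
  x = 15: RHS = 1, y in [1, 22]  -> 2 point(s)
  x = 16: RHS = 9, y in [3, 20]  -> 2 point(s)
  x = 19: RHS = 12, y in [9, 14]  -> 2 point(s)
  x = 20: RHS = 3, y in [7, 16]  -> 2 point(s)
  x = 22: RHS = 6, y in [11, 12]  -> 2 point(s)
Affine points: 23. Add the point at infinity: total = 24.

#E(F_23) = 24


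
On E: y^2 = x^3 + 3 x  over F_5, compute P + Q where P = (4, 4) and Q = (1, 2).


P != Q, so use the chord formula.
s = (y2 - y1) / (x2 - x1) = (3) / (2) mod 5 = 4
x3 = s^2 - x1 - x2 mod 5 = 4^2 - 4 - 1 = 1
y3 = s (x1 - x3) - y1 mod 5 = 4 * (4 - 1) - 4 = 3

P + Q = (1, 3)


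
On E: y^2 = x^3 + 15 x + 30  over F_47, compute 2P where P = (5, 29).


Doubling: s = (3 x1^2 + a) / (2 y1)
s = (3*5^2 + 15) / (2*29) mod 47 = 21
x3 = s^2 - 2 x1 mod 47 = 21^2 - 2*5 = 8
y3 = s (x1 - x3) - y1 mod 47 = 21 * (5 - 8) - 29 = 2

2P = (8, 2)


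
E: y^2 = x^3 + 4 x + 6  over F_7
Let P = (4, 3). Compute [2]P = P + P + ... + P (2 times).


k = 2 = 10_2 (binary, LSB first: 01)
Double-and-add from P = (4, 3):
  bit 0 = 0: acc unchanged = O
  bit 1 = 1: acc = O + (1, 2) = (1, 2)

2P = (1, 2)


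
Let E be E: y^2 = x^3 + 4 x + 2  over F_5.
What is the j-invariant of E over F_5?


Delta = -16(4 a^3 + 27 b^2) mod 5 = 1
-1728 * (4 a)^3 = -1728 * (4*4)^3 mod 5 = 2
j = 2 * 1^(-1) mod 5 = 2

j = 2 (mod 5)


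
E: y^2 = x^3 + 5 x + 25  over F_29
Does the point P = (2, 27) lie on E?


Check whether y^2 = x^3 + 5 x + 25 (mod 29) for (x, y) = (2, 27).
LHS: y^2 = 27^2 mod 29 = 4
RHS: x^3 + 5 x + 25 = 2^3 + 5*2 + 25 mod 29 = 14
LHS != RHS

No, not on the curve


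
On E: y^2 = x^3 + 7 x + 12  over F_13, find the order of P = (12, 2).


Compute successive multiples of P until we hit O:
  1P = (12, 2)
  2P = (5, 9)
  3P = (10, 9)
  4P = (0, 8)
  5P = (11, 4)
  6P = (7, 1)
  7P = (6, 7)
  8P = (4, 0)
  ... (continuing to 16P)
  16P = O

ord(P) = 16


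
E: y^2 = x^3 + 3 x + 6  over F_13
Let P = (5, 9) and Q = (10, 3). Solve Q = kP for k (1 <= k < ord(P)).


Enumerate multiples of P until we hit Q = (10, 3):
  1P = (5, 9)
  2P = (3, 4)
  3P = (8, 3)
  4P = (4, 2)
  5P = (1, 6)
  6P = (10, 10)
  7P = (10, 3)
Match found at i = 7.

k = 7


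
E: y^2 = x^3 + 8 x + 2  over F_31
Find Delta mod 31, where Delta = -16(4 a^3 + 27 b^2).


4 a^3 + 27 b^2 = 4*8^3 + 27*2^2 = 2048 + 108 = 2156
Delta = -16 * (2156) = -34496
Delta mod 31 = 7

Delta = 7 (mod 31)


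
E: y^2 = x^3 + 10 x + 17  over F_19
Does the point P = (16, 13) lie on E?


Check whether y^2 = x^3 + 10 x + 17 (mod 19) for (x, y) = (16, 13).
LHS: y^2 = 13^2 mod 19 = 17
RHS: x^3 + 10 x + 17 = 16^3 + 10*16 + 17 mod 19 = 17
LHS = RHS

Yes, on the curve


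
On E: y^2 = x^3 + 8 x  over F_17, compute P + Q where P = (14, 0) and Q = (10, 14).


P != Q, so use the chord formula.
s = (y2 - y1) / (x2 - x1) = (14) / (13) mod 17 = 5
x3 = s^2 - x1 - x2 mod 17 = 5^2 - 14 - 10 = 1
y3 = s (x1 - x3) - y1 mod 17 = 5 * (14 - 1) - 0 = 14

P + Q = (1, 14)


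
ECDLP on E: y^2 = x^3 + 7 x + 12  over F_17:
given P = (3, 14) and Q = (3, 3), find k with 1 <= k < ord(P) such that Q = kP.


Enumerate multiples of P until we hit Q = (3, 3):
  1P = (3, 14)
  2P = (11, 3)
  3P = (11, 14)
  4P = (3, 3)
Match found at i = 4.

k = 4


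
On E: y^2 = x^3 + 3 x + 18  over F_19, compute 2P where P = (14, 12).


Doubling: s = (3 x1^2 + a) / (2 y1)
s = (3*14^2 + 3) / (2*12) mod 19 = 8
x3 = s^2 - 2 x1 mod 19 = 8^2 - 2*14 = 17
y3 = s (x1 - x3) - y1 mod 19 = 8 * (14 - 17) - 12 = 2

2P = (17, 2)


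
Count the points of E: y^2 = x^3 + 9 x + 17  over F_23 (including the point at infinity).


For each x in F_23, count y with y^2 = x^3 + 9 x + 17 mod 23:
  x = 1: RHS = 4, y in [2, 21]  -> 2 point(s)
  x = 3: RHS = 2, y in [5, 18]  -> 2 point(s)
  x = 4: RHS = 2, y in [5, 18]  -> 2 point(s)
  x = 5: RHS = 3, y in [7, 16]  -> 2 point(s)
  x = 7: RHS = 9, y in [3, 20]  -> 2 point(s)
  x = 8: RHS = 3, y in [7, 16]  -> 2 point(s)
  x = 10: RHS = 3, y in [7, 16]  -> 2 point(s)
  x = 12: RHS = 13, y in [6, 17]  -> 2 point(s)
  x = 13: RHS = 8, y in [10, 13]  -> 2 point(s)
  x = 14: RHS = 12, y in [9, 14]  -> 2 point(s)
  x = 15: RHS = 8, y in [10, 13]  -> 2 point(s)
  x = 16: RHS = 2, y in [5, 18]  -> 2 point(s)
  x = 17: RHS = 0, y in [0]  -> 1 point(s)
  x = 18: RHS = 8, y in [10, 13]  -> 2 point(s)
  x = 19: RHS = 9, y in [3, 20]  -> 2 point(s)
  x = 20: RHS = 9, y in [3, 20]  -> 2 point(s)
Affine points: 31. Add the point at infinity: total = 32.

#E(F_23) = 32


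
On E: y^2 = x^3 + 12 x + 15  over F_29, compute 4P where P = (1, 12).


k = 4 = 100_2 (binary, LSB first: 001)
Double-and-add from P = (1, 12):
  bit 0 = 0: acc unchanged = O
  bit 1 = 0: acc unchanged = O
  bit 2 = 1: acc = O + (22, 20) = (22, 20)

4P = (22, 20)


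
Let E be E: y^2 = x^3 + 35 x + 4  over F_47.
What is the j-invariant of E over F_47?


Delta = -16(4 a^3 + 27 b^2) mod 47 = 45
-1728 * (4 a)^3 = -1728 * (4*35)^3 mod 47 = 36
j = 36 * 45^(-1) mod 47 = 29

j = 29 (mod 47)


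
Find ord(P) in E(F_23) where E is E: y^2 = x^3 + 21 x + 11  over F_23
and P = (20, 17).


Compute successive multiples of P until we hit O:
  1P = (20, 17)
  2P = (22, 14)
  3P = (12, 17)
  4P = (14, 6)
  5P = (16, 21)
  6P = (11, 20)
  7P = (10, 18)
  8P = (19, 22)
  ... (continuing to 27P)
  27P = O

ord(P) = 27


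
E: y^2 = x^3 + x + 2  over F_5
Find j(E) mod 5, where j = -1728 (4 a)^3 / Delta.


Delta = -16(4 a^3 + 27 b^2) mod 5 = 3
-1728 * (4 a)^3 = -1728 * (4*1)^3 mod 5 = 3
j = 3 * 3^(-1) mod 5 = 1

j = 1 (mod 5)


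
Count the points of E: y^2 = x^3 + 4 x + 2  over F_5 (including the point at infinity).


For each x in F_5, count y with y^2 = x^3 + 4 x + 2 mod 5:
  x = 3: RHS = 1, y in [1, 4]  -> 2 point(s)
Affine points: 2. Add the point at infinity: total = 3.

#E(F_5) = 3


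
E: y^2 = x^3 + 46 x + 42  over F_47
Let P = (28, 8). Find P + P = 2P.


Doubling: s = (3 x1^2 + a) / (2 y1)
s = (3*28^2 + 46) / (2*8) mod 47 = 3
x3 = s^2 - 2 x1 mod 47 = 3^2 - 2*28 = 0
y3 = s (x1 - x3) - y1 mod 47 = 3 * (28 - 0) - 8 = 29

2P = (0, 29)


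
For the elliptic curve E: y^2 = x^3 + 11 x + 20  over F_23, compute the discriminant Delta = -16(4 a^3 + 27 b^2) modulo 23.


4 a^3 + 27 b^2 = 4*11^3 + 27*20^2 = 5324 + 10800 = 16124
Delta = -16 * (16124) = -257984
Delta mod 23 = 7

Delta = 7 (mod 23)


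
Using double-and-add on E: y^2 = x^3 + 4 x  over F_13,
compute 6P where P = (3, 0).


k = 6 = 110_2 (binary, LSB first: 011)
Double-and-add from P = (3, 0):
  bit 0 = 0: acc unchanged = O
  bit 1 = 1: acc = O + O = O
  bit 2 = 1: acc = O + O = O

6P = O


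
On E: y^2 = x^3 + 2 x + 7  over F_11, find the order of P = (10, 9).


Compute successive multiples of P until we hit O:
  1P = (10, 9)
  2P = (7, 1)
  3P = (6, 9)
  4P = (6, 2)
  5P = (7, 10)
  6P = (10, 2)
  7P = O

ord(P) = 7


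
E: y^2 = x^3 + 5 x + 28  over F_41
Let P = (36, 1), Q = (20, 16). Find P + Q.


P != Q, so use the chord formula.
s = (y2 - y1) / (x2 - x1) = (15) / (25) mod 41 = 17
x3 = s^2 - x1 - x2 mod 41 = 17^2 - 36 - 20 = 28
y3 = s (x1 - x3) - y1 mod 41 = 17 * (36 - 28) - 1 = 12

P + Q = (28, 12)


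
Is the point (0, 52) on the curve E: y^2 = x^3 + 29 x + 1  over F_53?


Check whether y^2 = x^3 + 29 x + 1 (mod 53) for (x, y) = (0, 52).
LHS: y^2 = 52^2 mod 53 = 1
RHS: x^3 + 29 x + 1 = 0^3 + 29*0 + 1 mod 53 = 1
LHS = RHS

Yes, on the curve


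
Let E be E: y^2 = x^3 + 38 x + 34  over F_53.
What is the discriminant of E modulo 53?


4 a^3 + 27 b^2 = 4*38^3 + 27*34^2 = 219488 + 31212 = 250700
Delta = -16 * (250700) = -4011200
Delta mod 53 = 52

Delta = 52 (mod 53)


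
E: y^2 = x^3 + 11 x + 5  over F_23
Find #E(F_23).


For each x in F_23, count y with y^2 = x^3 + 11 x + 5 mod 23:
  x = 2: RHS = 12, y in [9, 14]  -> 2 point(s)
  x = 5: RHS = 1, y in [1, 22]  -> 2 point(s)
  x = 11: RHS = 8, y in [10, 13]  -> 2 point(s)
  x = 12: RHS = 2, y in [5, 18]  -> 2 point(s)
  x = 15: RHS = 3, y in [7, 16]  -> 2 point(s)
  x = 18: RHS = 9, y in [3, 20]  -> 2 point(s)
  x = 19: RHS = 12, y in [9, 14]  -> 2 point(s)
  x = 22: RHS = 16, y in [4, 19]  -> 2 point(s)
Affine points: 16. Add the point at infinity: total = 17.

#E(F_23) = 17


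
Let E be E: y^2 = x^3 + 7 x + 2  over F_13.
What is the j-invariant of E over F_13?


Delta = -16(4 a^3 + 27 b^2) mod 13 = 6
-1728 * (4 a)^3 = -1728 * (4*7)^3 mod 13 = 8
j = 8 * 6^(-1) mod 13 = 10

j = 10 (mod 13)


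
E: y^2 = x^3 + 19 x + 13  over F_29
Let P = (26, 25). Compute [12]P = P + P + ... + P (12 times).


k = 12 = 1100_2 (binary, LSB first: 0011)
Double-and-add from P = (26, 25):
  bit 0 = 0: acc unchanged = O
  bit 1 = 0: acc unchanged = O
  bit 2 = 1: acc = O + (21, 25) = (21, 25)
  bit 3 = 1: acc = (21, 25) + (17, 0) = (21, 4)

12P = (21, 4)


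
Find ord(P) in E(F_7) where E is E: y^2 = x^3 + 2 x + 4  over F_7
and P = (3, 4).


Compute successive multiples of P until we hit O:
  1P = (3, 4)
  2P = (2, 4)
  3P = (2, 3)
  4P = (3, 3)
  5P = O

ord(P) = 5


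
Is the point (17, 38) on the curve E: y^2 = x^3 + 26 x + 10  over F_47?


Check whether y^2 = x^3 + 26 x + 10 (mod 47) for (x, y) = (17, 38).
LHS: y^2 = 38^2 mod 47 = 34
RHS: x^3 + 26 x + 10 = 17^3 + 26*17 + 10 mod 47 = 7
LHS != RHS

No, not on the curve


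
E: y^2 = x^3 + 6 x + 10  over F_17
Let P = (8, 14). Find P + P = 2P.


Doubling: s = (3 x1^2 + a) / (2 y1)
s = (3*8^2 + 6) / (2*14) mod 17 = 1
x3 = s^2 - 2 x1 mod 17 = 1^2 - 2*8 = 2
y3 = s (x1 - x3) - y1 mod 17 = 1 * (8 - 2) - 14 = 9

2P = (2, 9)


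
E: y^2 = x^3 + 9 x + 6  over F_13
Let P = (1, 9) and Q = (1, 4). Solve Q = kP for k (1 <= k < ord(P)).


Enumerate multiples of P until we hit Q = (1, 4):
  1P = (1, 9)
  2P = (10, 11)
  3P = (12, 3)
  4P = (9, 6)
  5P = (7, 3)
  6P = (6, 9)
  7P = (6, 4)
  8P = (7, 10)
  9P = (9, 7)
  10P = (12, 10)
  11P = (10, 2)
  12P = (1, 4)
Match found at i = 12.

k = 12


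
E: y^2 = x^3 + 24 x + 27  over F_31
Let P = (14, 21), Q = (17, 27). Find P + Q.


P != Q, so use the chord formula.
s = (y2 - y1) / (x2 - x1) = (6) / (3) mod 31 = 2
x3 = s^2 - x1 - x2 mod 31 = 2^2 - 14 - 17 = 4
y3 = s (x1 - x3) - y1 mod 31 = 2 * (14 - 4) - 21 = 30

P + Q = (4, 30)


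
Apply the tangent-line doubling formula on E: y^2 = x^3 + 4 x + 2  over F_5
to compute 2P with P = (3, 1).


Doubling: s = (3 x1^2 + a) / (2 y1)
s = (3*3^2 + 4) / (2*1) mod 5 = 3
x3 = s^2 - 2 x1 mod 5 = 3^2 - 2*3 = 3
y3 = s (x1 - x3) - y1 mod 5 = 3 * (3 - 3) - 1 = 4

2P = (3, 4)


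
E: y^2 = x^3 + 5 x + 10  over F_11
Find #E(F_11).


For each x in F_11, count y with y^2 = x^3 + 5 x + 10 mod 11:
  x = 1: RHS = 5, y in [4, 7]  -> 2 point(s)
  x = 6: RHS = 3, y in [5, 6]  -> 2 point(s)
  x = 7: RHS = 3, y in [5, 6]  -> 2 point(s)
  x = 8: RHS = 1, y in [1, 10]  -> 2 point(s)
  x = 9: RHS = 3, y in [5, 6]  -> 2 point(s)
  x = 10: RHS = 4, y in [2, 9]  -> 2 point(s)
Affine points: 12. Add the point at infinity: total = 13.

#E(F_11) = 13


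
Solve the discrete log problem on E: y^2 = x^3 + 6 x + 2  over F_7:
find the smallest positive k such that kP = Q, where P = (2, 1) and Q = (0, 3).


Enumerate multiples of P until we hit Q = (0, 3):
  1P = (2, 1)
  2P = (0, 3)
Match found at i = 2.

k = 2


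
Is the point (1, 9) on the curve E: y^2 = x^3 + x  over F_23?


Check whether y^2 = x^3 + 1 x + 0 (mod 23) for (x, y) = (1, 9).
LHS: y^2 = 9^2 mod 23 = 12
RHS: x^3 + 1 x + 0 = 1^3 + 1*1 + 0 mod 23 = 2
LHS != RHS

No, not on the curve


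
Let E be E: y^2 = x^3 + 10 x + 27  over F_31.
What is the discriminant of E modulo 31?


4 a^3 + 27 b^2 = 4*10^3 + 27*27^2 = 4000 + 19683 = 23683
Delta = -16 * (23683) = -378928
Delta mod 31 = 16

Delta = 16 (mod 31)


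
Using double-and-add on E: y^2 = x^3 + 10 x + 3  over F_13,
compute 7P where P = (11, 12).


k = 7 = 111_2 (binary, LSB first: 111)
Double-and-add from P = (11, 12):
  bit 0 = 1: acc = O + (11, 12) = (11, 12)
  bit 1 = 1: acc = (11, 12) + (8, 7) = (4, 4)
  bit 2 = 1: acc = (4, 4) + (7, 0) = (11, 1)

7P = (11, 1)


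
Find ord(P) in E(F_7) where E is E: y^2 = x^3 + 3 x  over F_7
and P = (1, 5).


Compute successive multiples of P until we hit O:
  1P = (1, 5)
  2P = (2, 0)
  3P = (1, 2)
  4P = O

ord(P) = 4


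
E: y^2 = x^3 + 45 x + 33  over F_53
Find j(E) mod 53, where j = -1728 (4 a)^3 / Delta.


Delta = -16(4 a^3 + 27 b^2) mod 53 = 47
-1728 * (4 a)^3 = -1728 * (4*45)^3 mod 53 = 24
j = 24 * 47^(-1) mod 53 = 49

j = 49 (mod 53)


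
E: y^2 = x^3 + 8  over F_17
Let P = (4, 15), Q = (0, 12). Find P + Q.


P != Q, so use the chord formula.
s = (y2 - y1) / (x2 - x1) = (14) / (13) mod 17 = 5
x3 = s^2 - x1 - x2 mod 17 = 5^2 - 4 - 0 = 4
y3 = s (x1 - x3) - y1 mod 17 = 5 * (4 - 4) - 15 = 2

P + Q = (4, 2)


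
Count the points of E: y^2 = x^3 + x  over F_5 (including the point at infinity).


For each x in F_5, count y with y^2 = x^3 + 1 x + 0 mod 5:
  x = 0: RHS = 0, y in [0]  -> 1 point(s)
  x = 2: RHS = 0, y in [0]  -> 1 point(s)
  x = 3: RHS = 0, y in [0]  -> 1 point(s)
Affine points: 3. Add the point at infinity: total = 4.

#E(F_5) = 4


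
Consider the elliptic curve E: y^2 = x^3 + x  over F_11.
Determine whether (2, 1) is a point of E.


Check whether y^2 = x^3 + 1 x + 0 (mod 11) for (x, y) = (2, 1).
LHS: y^2 = 1^2 mod 11 = 1
RHS: x^3 + 1 x + 0 = 2^3 + 1*2 + 0 mod 11 = 10
LHS != RHS

No, not on the curve


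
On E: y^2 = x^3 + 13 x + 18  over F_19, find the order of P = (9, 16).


Compute successive multiples of P until we hit O:
  1P = (9, 16)
  2P = (8, 11)
  3P = (8, 8)
  4P = (9, 3)
  5P = O

ord(P) = 5


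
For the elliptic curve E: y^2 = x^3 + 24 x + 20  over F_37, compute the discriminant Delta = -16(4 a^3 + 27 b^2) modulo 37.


4 a^3 + 27 b^2 = 4*24^3 + 27*20^2 = 55296 + 10800 = 66096
Delta = -16 * (66096) = -1057536
Delta mod 37 = 35

Delta = 35 (mod 37)


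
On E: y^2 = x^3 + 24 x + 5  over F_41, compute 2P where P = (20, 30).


Doubling: s = (3 x1^2 + a) / (2 y1)
s = (3*20^2 + 24) / (2*30) mod 41 = 4
x3 = s^2 - 2 x1 mod 41 = 4^2 - 2*20 = 17
y3 = s (x1 - x3) - y1 mod 41 = 4 * (20 - 17) - 30 = 23

2P = (17, 23)


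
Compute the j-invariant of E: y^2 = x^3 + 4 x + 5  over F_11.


Delta = -16(4 a^3 + 27 b^2) mod 11 = 9
-1728 * (4 a)^3 = -1728 * (4*4)^3 mod 11 = 7
j = 7 * 9^(-1) mod 11 = 2

j = 2 (mod 11)


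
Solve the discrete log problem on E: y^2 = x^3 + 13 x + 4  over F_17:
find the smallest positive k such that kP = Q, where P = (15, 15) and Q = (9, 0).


Enumerate multiples of P until we hit Q = (9, 0):
  1P = (15, 15)
  2P = (8, 5)
  3P = (12, 16)
  4P = (9, 0)
Match found at i = 4.

k = 4


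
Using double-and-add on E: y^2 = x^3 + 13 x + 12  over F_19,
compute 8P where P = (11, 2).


k = 8 = 1000_2 (binary, LSB first: 0001)
Double-and-add from P = (11, 2):
  bit 0 = 0: acc unchanged = O
  bit 1 = 0: acc unchanged = O
  bit 2 = 0: acc unchanged = O
  bit 3 = 1: acc = O + (18, 13) = (18, 13)

8P = (18, 13)


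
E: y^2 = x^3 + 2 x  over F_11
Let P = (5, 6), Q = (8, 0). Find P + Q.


P != Q, so use the chord formula.
s = (y2 - y1) / (x2 - x1) = (5) / (3) mod 11 = 9
x3 = s^2 - x1 - x2 mod 11 = 9^2 - 5 - 8 = 2
y3 = s (x1 - x3) - y1 mod 11 = 9 * (5 - 2) - 6 = 10

P + Q = (2, 10)


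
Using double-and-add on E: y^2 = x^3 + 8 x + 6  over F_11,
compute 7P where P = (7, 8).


k = 7 = 111_2 (binary, LSB first: 111)
Double-and-add from P = (7, 8):
  bit 0 = 1: acc = O + (7, 8) = (7, 8)
  bit 1 = 1: acc = (7, 8) + (1, 2) = (4, 6)
  bit 2 = 1: acc = (4, 6) + (9, 9) = (1, 9)

7P = (1, 9)


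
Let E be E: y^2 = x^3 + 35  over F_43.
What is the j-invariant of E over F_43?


Delta = -16(4 a^3 + 27 b^2) mod 43 = 1
-1728 * (4 a)^3 = -1728 * (4*0)^3 mod 43 = 0
j = 0 * 1^(-1) mod 43 = 0

j = 0 (mod 43)


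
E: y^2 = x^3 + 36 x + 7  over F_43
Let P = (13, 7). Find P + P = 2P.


Doubling: s = (3 x1^2 + a) / (2 y1)
s = (3*13^2 + 36) / (2*7) mod 43 = 5
x3 = s^2 - 2 x1 mod 43 = 5^2 - 2*13 = 42
y3 = s (x1 - x3) - y1 mod 43 = 5 * (13 - 42) - 7 = 20

2P = (42, 20)


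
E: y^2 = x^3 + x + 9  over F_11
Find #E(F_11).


For each x in F_11, count y with y^2 = x^3 + 1 x + 9 mod 11:
  x = 0: RHS = 9, y in [3, 8]  -> 2 point(s)
  x = 1: RHS = 0, y in [0]  -> 1 point(s)
  x = 4: RHS = 0, y in [0]  -> 1 point(s)
  x = 6: RHS = 0, y in [0]  -> 1 point(s)
  x = 8: RHS = 1, y in [1, 10]  -> 2 point(s)
Affine points: 7. Add the point at infinity: total = 8.

#E(F_11) = 8


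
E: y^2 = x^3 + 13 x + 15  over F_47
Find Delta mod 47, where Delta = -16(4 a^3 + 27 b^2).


4 a^3 + 27 b^2 = 4*13^3 + 27*15^2 = 8788 + 6075 = 14863
Delta = -16 * (14863) = -237808
Delta mod 47 = 12

Delta = 12 (mod 47)


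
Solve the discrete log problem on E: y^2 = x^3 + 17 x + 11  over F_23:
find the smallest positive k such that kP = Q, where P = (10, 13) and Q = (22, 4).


Enumerate multiples of P until we hit Q = (22, 4):
  1P = (10, 13)
  2P = (16, 20)
  3P = (22, 19)
  4P = (20, 5)
  5P = (1, 12)
  6P = (14, 7)
  7P = (7, 17)
  8P = (18, 13)
  9P = (18, 10)
  10P = (7, 6)
  11P = (14, 16)
  12P = (1, 11)
  13P = (20, 18)
  14P = (22, 4)
Match found at i = 14.

k = 14


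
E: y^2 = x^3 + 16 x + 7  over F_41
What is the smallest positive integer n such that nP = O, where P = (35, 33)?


Compute successive multiples of P until we hit O:
  1P = (35, 33)
  2P = (8, 14)
  3P = (8, 27)
  4P = (35, 8)
  5P = O

ord(P) = 5


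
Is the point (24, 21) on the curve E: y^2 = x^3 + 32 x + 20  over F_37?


Check whether y^2 = x^3 + 32 x + 20 (mod 37) for (x, y) = (24, 21).
LHS: y^2 = 21^2 mod 37 = 34
RHS: x^3 + 32 x + 20 = 24^3 + 32*24 + 20 mod 37 = 34
LHS = RHS

Yes, on the curve


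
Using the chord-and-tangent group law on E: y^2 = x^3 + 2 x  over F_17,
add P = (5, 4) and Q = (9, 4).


P != Q, so use the chord formula.
s = (y2 - y1) / (x2 - x1) = (0) / (4) mod 17 = 0
x3 = s^2 - x1 - x2 mod 17 = 0^2 - 5 - 9 = 3
y3 = s (x1 - x3) - y1 mod 17 = 0 * (5 - 3) - 4 = 13

P + Q = (3, 13)


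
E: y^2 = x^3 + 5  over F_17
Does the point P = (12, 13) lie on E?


Check whether y^2 = x^3 + 0 x + 5 (mod 17) for (x, y) = (12, 13).
LHS: y^2 = 13^2 mod 17 = 16
RHS: x^3 + 0 x + 5 = 12^3 + 0*12 + 5 mod 17 = 16
LHS = RHS

Yes, on the curve


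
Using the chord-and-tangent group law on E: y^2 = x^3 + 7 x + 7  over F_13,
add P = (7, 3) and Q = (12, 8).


P != Q, so use the chord formula.
s = (y2 - y1) / (x2 - x1) = (5) / (5) mod 13 = 1
x3 = s^2 - x1 - x2 mod 13 = 1^2 - 7 - 12 = 8
y3 = s (x1 - x3) - y1 mod 13 = 1 * (7 - 8) - 3 = 9

P + Q = (8, 9)


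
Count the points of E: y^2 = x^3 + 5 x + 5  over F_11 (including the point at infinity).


For each x in F_11, count y with y^2 = x^3 + 5 x + 5 mod 11:
  x = 0: RHS = 5, y in [4, 7]  -> 2 point(s)
  x = 1: RHS = 0, y in [0]  -> 1 point(s)
  x = 2: RHS = 1, y in [1, 10]  -> 2 point(s)
  x = 3: RHS = 3, y in [5, 6]  -> 2 point(s)
  x = 4: RHS = 1, y in [1, 10]  -> 2 point(s)
  x = 5: RHS = 1, y in [1, 10]  -> 2 point(s)
  x = 6: RHS = 9, y in [3, 8]  -> 2 point(s)
  x = 7: RHS = 9, y in [3, 8]  -> 2 point(s)
  x = 9: RHS = 9, y in [3, 8]  -> 2 point(s)
Affine points: 17. Add the point at infinity: total = 18.

#E(F_11) = 18


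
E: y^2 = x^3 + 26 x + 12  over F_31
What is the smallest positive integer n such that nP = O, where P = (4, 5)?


Compute successive multiples of P until we hit O:
  1P = (4, 5)
  2P = (17, 29)
  3P = (29, 18)
  4P = (7, 17)
  5P = (5, 22)
  6P = (1, 15)
  7P = (13, 25)
  8P = (22, 17)
  ... (continuing to 21P)
  21P = O

ord(P) = 21


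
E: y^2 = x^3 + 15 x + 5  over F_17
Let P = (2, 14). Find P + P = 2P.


Doubling: s = (3 x1^2 + a) / (2 y1)
s = (3*2^2 + 15) / (2*14) mod 17 = 4
x3 = s^2 - 2 x1 mod 17 = 4^2 - 2*2 = 12
y3 = s (x1 - x3) - y1 mod 17 = 4 * (2 - 12) - 14 = 14

2P = (12, 14)


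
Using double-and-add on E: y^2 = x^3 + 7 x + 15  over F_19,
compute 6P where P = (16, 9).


k = 6 = 110_2 (binary, LSB first: 011)
Double-and-add from P = (16, 9):
  bit 0 = 0: acc unchanged = O
  bit 1 = 1: acc = O + (3, 5) = (3, 5)
  bit 2 = 1: acc = (3, 5) + (1, 17) = (13, 17)

6P = (13, 17)


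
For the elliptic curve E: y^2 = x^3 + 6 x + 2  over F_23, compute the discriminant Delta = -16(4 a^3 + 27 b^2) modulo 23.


4 a^3 + 27 b^2 = 4*6^3 + 27*2^2 = 864 + 108 = 972
Delta = -16 * (972) = -15552
Delta mod 23 = 19

Delta = 19 (mod 23)


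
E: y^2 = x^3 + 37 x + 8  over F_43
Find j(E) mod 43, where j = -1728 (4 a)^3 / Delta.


Delta = -16(4 a^3 + 27 b^2) mod 43 = 22
-1728 * (4 a)^3 = -1728 * (4*37)^3 mod 43 = 39
j = 39 * 22^(-1) mod 43 = 35

j = 35 (mod 43)


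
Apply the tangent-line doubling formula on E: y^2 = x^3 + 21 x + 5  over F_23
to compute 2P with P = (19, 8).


Doubling: s = (3 x1^2 + a) / (2 y1)
s = (3*19^2 + 21) / (2*8) mod 23 = 0
x3 = s^2 - 2 x1 mod 23 = 0^2 - 2*19 = 8
y3 = s (x1 - x3) - y1 mod 23 = 0 * (19 - 8) - 8 = 15

2P = (8, 15)


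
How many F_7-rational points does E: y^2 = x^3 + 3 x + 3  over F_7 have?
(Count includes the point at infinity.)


For each x in F_7, count y with y^2 = x^3 + 3 x + 3 mod 7:
  x = 1: RHS = 0, y in [0]  -> 1 point(s)
  x = 3: RHS = 4, y in [2, 5]  -> 2 point(s)
  x = 4: RHS = 2, y in [3, 4]  -> 2 point(s)
Affine points: 5. Add the point at infinity: total = 6.

#E(F_7) = 6


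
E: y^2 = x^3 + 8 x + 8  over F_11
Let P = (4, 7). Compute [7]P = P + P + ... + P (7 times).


k = 7 = 111_2 (binary, LSB first: 111)
Double-and-add from P = (4, 7):
  bit 0 = 1: acc = O + (4, 7) = (4, 7)
  bit 1 = 1: acc = (4, 7) + (8, 10) = (3, 2)
  bit 2 = 1: acc = (3, 2) + (7, 0) = (4, 4)

7P = (4, 4)


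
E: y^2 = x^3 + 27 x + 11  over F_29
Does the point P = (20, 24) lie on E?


Check whether y^2 = x^3 + 27 x + 11 (mod 29) for (x, y) = (20, 24).
LHS: y^2 = 24^2 mod 29 = 25
RHS: x^3 + 27 x + 11 = 20^3 + 27*20 + 11 mod 29 = 25
LHS = RHS

Yes, on the curve


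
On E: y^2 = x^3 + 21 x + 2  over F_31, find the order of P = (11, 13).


Compute successive multiples of P until we hit O:
  1P = (11, 13)
  2P = (16, 30)
  3P = (23, 2)
  4P = (17, 8)
  5P = (8, 0)
  6P = (17, 23)
  7P = (23, 29)
  8P = (16, 1)
  ... (continuing to 10P)
  10P = O

ord(P) = 10


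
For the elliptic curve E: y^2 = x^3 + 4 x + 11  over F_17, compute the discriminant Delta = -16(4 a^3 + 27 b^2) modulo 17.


4 a^3 + 27 b^2 = 4*4^3 + 27*11^2 = 256 + 3267 = 3523
Delta = -16 * (3523) = -56368
Delta mod 17 = 4

Delta = 4 (mod 17)


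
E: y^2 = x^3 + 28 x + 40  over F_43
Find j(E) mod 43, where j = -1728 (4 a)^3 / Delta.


Delta = -16(4 a^3 + 27 b^2) mod 43 = 36
-1728 * (4 a)^3 = -1728 * (4*28)^3 mod 43 = 2
j = 2 * 36^(-1) mod 43 = 12

j = 12 (mod 43)


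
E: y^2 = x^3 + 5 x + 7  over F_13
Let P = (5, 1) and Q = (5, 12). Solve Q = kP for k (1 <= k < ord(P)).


Enumerate multiples of P until we hit Q = (5, 12):
  1P = (5, 1)
  2P = (4, 0)
  3P = (5, 12)
Match found at i = 3.

k = 3


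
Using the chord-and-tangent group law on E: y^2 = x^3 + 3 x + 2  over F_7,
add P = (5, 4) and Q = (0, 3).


P != Q, so use the chord formula.
s = (y2 - y1) / (x2 - x1) = (6) / (2) mod 7 = 3
x3 = s^2 - x1 - x2 mod 7 = 3^2 - 5 - 0 = 4
y3 = s (x1 - x3) - y1 mod 7 = 3 * (5 - 4) - 4 = 6

P + Q = (4, 6)


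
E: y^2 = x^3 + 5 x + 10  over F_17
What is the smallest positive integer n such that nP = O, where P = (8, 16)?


Compute successive multiples of P until we hit O:
  1P = (8, 16)
  2P = (9, 6)
  3P = (15, 3)
  4P = (3, 16)
  5P = (6, 1)
  6P = (4, 14)
  7P = (1, 13)
  8P = (12, 9)
  ... (continuing to 23P)
  23P = O

ord(P) = 23


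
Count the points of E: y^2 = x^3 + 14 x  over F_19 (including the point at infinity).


For each x in F_19, count y with y^2 = x^3 + 14 x + 0 mod 19:
  x = 0: RHS = 0, y in [0]  -> 1 point(s)
  x = 2: RHS = 17, y in [6, 13]  -> 2 point(s)
  x = 4: RHS = 6, y in [5, 14]  -> 2 point(s)
  x = 5: RHS = 5, y in [9, 10]  -> 2 point(s)
  x = 7: RHS = 4, y in [2, 17]  -> 2 point(s)
  x = 8: RHS = 16, y in [4, 15]  -> 2 point(s)
  x = 9: RHS = 0, y in [0]  -> 1 point(s)
  x = 10: RHS = 0, y in [0]  -> 1 point(s)
  x = 13: RHS = 4, y in [2, 17]  -> 2 point(s)
  x = 16: RHS = 7, y in [8, 11]  -> 2 point(s)
  x = 18: RHS = 4, y in [2, 17]  -> 2 point(s)
Affine points: 19. Add the point at infinity: total = 20.

#E(F_19) = 20


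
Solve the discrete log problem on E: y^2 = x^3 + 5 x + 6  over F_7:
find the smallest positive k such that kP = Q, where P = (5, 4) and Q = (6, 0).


Enumerate multiples of P until we hit Q = (6, 0):
  1P = (5, 4)
  2P = (6, 0)
Match found at i = 2.

k = 2


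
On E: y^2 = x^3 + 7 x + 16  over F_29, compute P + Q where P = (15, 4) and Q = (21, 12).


P != Q, so use the chord formula.
s = (y2 - y1) / (x2 - x1) = (8) / (6) mod 29 = 11
x3 = s^2 - x1 - x2 mod 29 = 11^2 - 15 - 21 = 27
y3 = s (x1 - x3) - y1 mod 29 = 11 * (15 - 27) - 4 = 9

P + Q = (27, 9)


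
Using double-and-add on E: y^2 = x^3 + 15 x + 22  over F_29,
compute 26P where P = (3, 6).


k = 26 = 11010_2 (binary, LSB first: 01011)
Double-and-add from P = (3, 6):
  bit 0 = 0: acc unchanged = O
  bit 1 = 1: acc = O + (28, 8) = (28, 8)
  bit 2 = 0: acc unchanged = (28, 8)
  bit 3 = 1: acc = (28, 8) + (7, 21) = (27, 19)
  bit 4 = 1: acc = (27, 19) + (21, 12) = (17, 12)

26P = (17, 12)


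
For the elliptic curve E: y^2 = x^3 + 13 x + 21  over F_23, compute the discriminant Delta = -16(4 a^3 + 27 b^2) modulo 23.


4 a^3 + 27 b^2 = 4*13^3 + 27*21^2 = 8788 + 11907 = 20695
Delta = -16 * (20695) = -331120
Delta mod 23 = 11

Delta = 11 (mod 23)


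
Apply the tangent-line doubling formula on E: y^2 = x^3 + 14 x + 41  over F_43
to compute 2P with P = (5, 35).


Doubling: s = (3 x1^2 + a) / (2 y1)
s = (3*5^2 + 14) / (2*35) mod 43 = 24
x3 = s^2 - 2 x1 mod 43 = 24^2 - 2*5 = 7
y3 = s (x1 - x3) - y1 mod 43 = 24 * (5 - 7) - 35 = 3

2P = (7, 3)


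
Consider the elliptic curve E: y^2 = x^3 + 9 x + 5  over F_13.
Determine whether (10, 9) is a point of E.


Check whether y^2 = x^3 + 9 x + 5 (mod 13) for (x, y) = (10, 9).
LHS: y^2 = 9^2 mod 13 = 3
RHS: x^3 + 9 x + 5 = 10^3 + 9*10 + 5 mod 13 = 3
LHS = RHS

Yes, on the curve


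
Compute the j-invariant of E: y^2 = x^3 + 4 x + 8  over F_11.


Delta = -16(4 a^3 + 27 b^2) mod 11 = 2
-1728 * (4 a)^3 = -1728 * (4*4)^3 mod 11 = 7
j = 7 * 2^(-1) mod 11 = 9

j = 9 (mod 11)


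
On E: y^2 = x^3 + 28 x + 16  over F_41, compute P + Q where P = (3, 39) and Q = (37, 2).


P != Q, so use the chord formula.
s = (y2 - y1) / (x2 - x1) = (4) / (34) mod 41 = 17
x3 = s^2 - x1 - x2 mod 41 = 17^2 - 3 - 37 = 3
y3 = s (x1 - x3) - y1 mod 41 = 17 * (3 - 3) - 39 = 2

P + Q = (3, 2)


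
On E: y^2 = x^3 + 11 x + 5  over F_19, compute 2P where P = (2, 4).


k = 2 = 10_2 (binary, LSB first: 01)
Double-and-add from P = (2, 4):
  bit 0 = 0: acc unchanged = O
  bit 1 = 1: acc = O + (1, 6) = (1, 6)

2P = (1, 6)


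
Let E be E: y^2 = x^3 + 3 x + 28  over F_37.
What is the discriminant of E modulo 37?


4 a^3 + 27 b^2 = 4*3^3 + 27*28^2 = 108 + 21168 = 21276
Delta = -16 * (21276) = -340416
Delta mod 37 = 21

Delta = 21 (mod 37)


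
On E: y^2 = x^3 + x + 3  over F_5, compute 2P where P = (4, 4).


Doubling: s = (3 x1^2 + a) / (2 y1)
s = (3*4^2 + 1) / (2*4) mod 5 = 3
x3 = s^2 - 2 x1 mod 5 = 3^2 - 2*4 = 1
y3 = s (x1 - x3) - y1 mod 5 = 3 * (4 - 1) - 4 = 0

2P = (1, 0)


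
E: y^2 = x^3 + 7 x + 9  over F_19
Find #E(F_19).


For each x in F_19, count y with y^2 = x^3 + 7 x + 9 mod 19:
  x = 0: RHS = 9, y in [3, 16]  -> 2 point(s)
  x = 1: RHS = 17, y in [6, 13]  -> 2 point(s)
  x = 3: RHS = 0, y in [0]  -> 1 point(s)
  x = 4: RHS = 6, y in [5, 14]  -> 2 point(s)
  x = 5: RHS = 17, y in [6, 13]  -> 2 point(s)
  x = 6: RHS = 1, y in [1, 18]  -> 2 point(s)
  x = 8: RHS = 7, y in [8, 11]  -> 2 point(s)
  x = 11: RHS = 11, y in [7, 12]  -> 2 point(s)
  x = 12: RHS = 16, y in [4, 15]  -> 2 point(s)
  x = 13: RHS = 17, y in [6, 13]  -> 2 point(s)
  x = 14: RHS = 1, y in [1, 18]  -> 2 point(s)
  x = 17: RHS = 6, y in [5, 14]  -> 2 point(s)
  x = 18: RHS = 1, y in [1, 18]  -> 2 point(s)
Affine points: 25. Add the point at infinity: total = 26.

#E(F_19) = 26


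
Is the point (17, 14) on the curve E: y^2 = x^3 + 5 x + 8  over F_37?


Check whether y^2 = x^3 + 5 x + 8 (mod 37) for (x, y) = (17, 14).
LHS: y^2 = 14^2 mod 37 = 11
RHS: x^3 + 5 x + 8 = 17^3 + 5*17 + 8 mod 37 = 11
LHS = RHS

Yes, on the curve


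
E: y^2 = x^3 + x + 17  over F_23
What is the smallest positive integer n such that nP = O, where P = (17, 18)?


Compute successive multiples of P until we hit O:
  1P = (17, 18)
  2P = (5, 3)
  3P = (4, 4)
  4P = (15, 16)
  5P = (15, 7)
  6P = (4, 19)
  7P = (5, 20)
  8P = (17, 5)
  ... (continuing to 9P)
  9P = O

ord(P) = 9


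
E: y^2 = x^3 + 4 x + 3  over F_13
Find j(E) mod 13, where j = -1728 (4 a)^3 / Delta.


Delta = -16(4 a^3 + 27 b^2) mod 13 = 11
-1728 * (4 a)^3 = -1728 * (4*4)^3 mod 13 = 1
j = 1 * 11^(-1) mod 13 = 6

j = 6 (mod 13)


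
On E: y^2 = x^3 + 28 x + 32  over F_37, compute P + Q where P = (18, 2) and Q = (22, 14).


P != Q, so use the chord formula.
s = (y2 - y1) / (x2 - x1) = (12) / (4) mod 37 = 3
x3 = s^2 - x1 - x2 mod 37 = 3^2 - 18 - 22 = 6
y3 = s (x1 - x3) - y1 mod 37 = 3 * (18 - 6) - 2 = 34

P + Q = (6, 34)


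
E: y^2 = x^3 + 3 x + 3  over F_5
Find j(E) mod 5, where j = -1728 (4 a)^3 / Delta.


Delta = -16(4 a^3 + 27 b^2) mod 5 = 4
-1728 * (4 a)^3 = -1728 * (4*3)^3 mod 5 = 1
j = 1 * 4^(-1) mod 5 = 4

j = 4 (mod 5)


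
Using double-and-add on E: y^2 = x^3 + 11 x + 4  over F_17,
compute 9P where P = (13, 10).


k = 9 = 1001_2 (binary, LSB first: 1001)
Double-and-add from P = (13, 10):
  bit 0 = 1: acc = O + (13, 10) = (13, 10)
  bit 1 = 0: acc unchanged = (13, 10)
  bit 2 = 0: acc unchanged = (13, 10)
  bit 3 = 1: acc = (13, 10) + (3, 8) = (16, 3)

9P = (16, 3)


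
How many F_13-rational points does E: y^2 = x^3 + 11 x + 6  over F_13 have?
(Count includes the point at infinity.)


For each x in F_13, count y with y^2 = x^3 + 11 x + 6 mod 13:
  x = 2: RHS = 10, y in [6, 7]  -> 2 point(s)
  x = 3: RHS = 1, y in [1, 12]  -> 2 point(s)
  x = 4: RHS = 10, y in [6, 7]  -> 2 point(s)
  x = 5: RHS = 4, y in [2, 11]  -> 2 point(s)
  x = 7: RHS = 10, y in [6, 7]  -> 2 point(s)
Affine points: 10. Add the point at infinity: total = 11.

#E(F_13) = 11


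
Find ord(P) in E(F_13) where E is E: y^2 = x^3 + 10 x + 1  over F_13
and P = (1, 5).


Compute successive multiples of P until we hit O:
  1P = (1, 5)
  2P = (11, 8)
  3P = (2, 9)
  4P = (0, 12)
  5P = (9, 12)
  6P = (6, 2)
  7P = (10, 3)
  8P = (12, 9)
  ... (continuing to 19P)
  19P = O

ord(P) = 19


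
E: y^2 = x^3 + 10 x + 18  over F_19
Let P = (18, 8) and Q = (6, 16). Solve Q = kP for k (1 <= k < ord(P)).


Enumerate multiples of P until we hit Q = (6, 16):
  1P = (18, 8)
  2P = (6, 16)
Match found at i = 2.

k = 2


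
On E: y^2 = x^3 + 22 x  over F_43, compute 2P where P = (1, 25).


Doubling: s = (3 x1^2 + a) / (2 y1)
s = (3*1^2 + 22) / (2*25) mod 43 = 22
x3 = s^2 - 2 x1 mod 43 = 22^2 - 2*1 = 9
y3 = s (x1 - x3) - y1 mod 43 = 22 * (1 - 9) - 25 = 14

2P = (9, 14)


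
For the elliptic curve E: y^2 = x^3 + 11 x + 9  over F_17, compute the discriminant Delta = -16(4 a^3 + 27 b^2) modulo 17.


4 a^3 + 27 b^2 = 4*11^3 + 27*9^2 = 5324 + 2187 = 7511
Delta = -16 * (7511) = -120176
Delta mod 17 = 14

Delta = 14 (mod 17)


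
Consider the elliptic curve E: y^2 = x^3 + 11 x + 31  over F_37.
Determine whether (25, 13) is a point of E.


Check whether y^2 = x^3 + 11 x + 31 (mod 37) for (x, y) = (25, 13).
LHS: y^2 = 13^2 mod 37 = 21
RHS: x^3 + 11 x + 31 = 25^3 + 11*25 + 31 mod 37 = 21
LHS = RHS

Yes, on the curve


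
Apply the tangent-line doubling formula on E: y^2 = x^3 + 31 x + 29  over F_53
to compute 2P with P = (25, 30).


Doubling: s = (3 x1^2 + a) / (2 y1)
s = (3*25^2 + 31) / (2*30) mod 53 = 30
x3 = s^2 - 2 x1 mod 53 = 30^2 - 2*25 = 2
y3 = s (x1 - x3) - y1 mod 53 = 30 * (25 - 2) - 30 = 24

2P = (2, 24)


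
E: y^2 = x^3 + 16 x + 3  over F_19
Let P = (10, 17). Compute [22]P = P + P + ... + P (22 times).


k = 22 = 10110_2 (binary, LSB first: 01101)
Double-and-add from P = (10, 17):
  bit 0 = 0: acc unchanged = O
  bit 1 = 1: acc = O + (8, 15) = (8, 15)
  bit 2 = 1: acc = (8, 15) + (14, 8) = (1, 18)
  bit 3 = 0: acc unchanged = (1, 18)
  bit 4 = 1: acc = (1, 18) + (4, 13) = (2, 9)

22P = (2, 9)


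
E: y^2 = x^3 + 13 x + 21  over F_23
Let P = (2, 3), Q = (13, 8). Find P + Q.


P != Q, so use the chord formula.
s = (y2 - y1) / (x2 - x1) = (5) / (11) mod 23 = 13
x3 = s^2 - x1 - x2 mod 23 = 13^2 - 2 - 13 = 16
y3 = s (x1 - x3) - y1 mod 23 = 13 * (2 - 16) - 3 = 22

P + Q = (16, 22)


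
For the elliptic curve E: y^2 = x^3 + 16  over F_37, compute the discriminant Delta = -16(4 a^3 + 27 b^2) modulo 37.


4 a^3 + 27 b^2 = 4*0^3 + 27*16^2 = 0 + 6912 = 6912
Delta = -16 * (6912) = -110592
Delta mod 37 = 1

Delta = 1 (mod 37)


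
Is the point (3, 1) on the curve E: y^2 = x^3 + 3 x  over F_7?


Check whether y^2 = x^3 + 3 x + 0 (mod 7) for (x, y) = (3, 1).
LHS: y^2 = 1^2 mod 7 = 1
RHS: x^3 + 3 x + 0 = 3^3 + 3*3 + 0 mod 7 = 1
LHS = RHS

Yes, on the curve


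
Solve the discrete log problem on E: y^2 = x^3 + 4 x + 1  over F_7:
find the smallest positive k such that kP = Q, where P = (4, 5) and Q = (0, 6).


Enumerate multiples of P until we hit Q = (0, 6):
  1P = (4, 5)
  2P = (0, 6)
Match found at i = 2.

k = 2


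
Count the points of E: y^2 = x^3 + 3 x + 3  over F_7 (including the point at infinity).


For each x in F_7, count y with y^2 = x^3 + 3 x + 3 mod 7:
  x = 1: RHS = 0, y in [0]  -> 1 point(s)
  x = 3: RHS = 4, y in [2, 5]  -> 2 point(s)
  x = 4: RHS = 2, y in [3, 4]  -> 2 point(s)
Affine points: 5. Add the point at infinity: total = 6.

#E(F_7) = 6
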